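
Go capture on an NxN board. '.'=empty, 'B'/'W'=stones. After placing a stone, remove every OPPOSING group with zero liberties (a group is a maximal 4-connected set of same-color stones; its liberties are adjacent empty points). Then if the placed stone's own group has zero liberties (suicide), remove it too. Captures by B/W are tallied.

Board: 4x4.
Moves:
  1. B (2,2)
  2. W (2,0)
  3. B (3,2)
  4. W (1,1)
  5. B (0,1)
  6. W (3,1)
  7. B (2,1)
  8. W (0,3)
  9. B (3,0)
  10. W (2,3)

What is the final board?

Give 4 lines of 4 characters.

Move 1: B@(2,2) -> caps B=0 W=0
Move 2: W@(2,0) -> caps B=0 W=0
Move 3: B@(3,2) -> caps B=0 W=0
Move 4: W@(1,1) -> caps B=0 W=0
Move 5: B@(0,1) -> caps B=0 W=0
Move 6: W@(3,1) -> caps B=0 W=0
Move 7: B@(2,1) -> caps B=0 W=0
Move 8: W@(0,3) -> caps B=0 W=0
Move 9: B@(3,0) -> caps B=1 W=0
Move 10: W@(2,3) -> caps B=1 W=0

Answer: .B.W
.W..
WBBW
B.B.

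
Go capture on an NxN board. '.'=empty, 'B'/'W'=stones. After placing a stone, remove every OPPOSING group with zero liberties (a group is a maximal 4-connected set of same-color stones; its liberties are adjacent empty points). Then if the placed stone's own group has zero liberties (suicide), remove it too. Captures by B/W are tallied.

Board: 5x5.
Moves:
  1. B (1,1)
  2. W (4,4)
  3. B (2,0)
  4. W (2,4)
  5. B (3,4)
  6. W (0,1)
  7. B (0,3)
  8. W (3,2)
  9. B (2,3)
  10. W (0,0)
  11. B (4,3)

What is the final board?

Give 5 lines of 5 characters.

Move 1: B@(1,1) -> caps B=0 W=0
Move 2: W@(4,4) -> caps B=0 W=0
Move 3: B@(2,0) -> caps B=0 W=0
Move 4: W@(2,4) -> caps B=0 W=0
Move 5: B@(3,4) -> caps B=0 W=0
Move 6: W@(0,1) -> caps B=0 W=0
Move 7: B@(0,3) -> caps B=0 W=0
Move 8: W@(3,2) -> caps B=0 W=0
Move 9: B@(2,3) -> caps B=0 W=0
Move 10: W@(0,0) -> caps B=0 W=0
Move 11: B@(4,3) -> caps B=1 W=0

Answer: WW.B.
.B...
B..BW
..W.B
...B.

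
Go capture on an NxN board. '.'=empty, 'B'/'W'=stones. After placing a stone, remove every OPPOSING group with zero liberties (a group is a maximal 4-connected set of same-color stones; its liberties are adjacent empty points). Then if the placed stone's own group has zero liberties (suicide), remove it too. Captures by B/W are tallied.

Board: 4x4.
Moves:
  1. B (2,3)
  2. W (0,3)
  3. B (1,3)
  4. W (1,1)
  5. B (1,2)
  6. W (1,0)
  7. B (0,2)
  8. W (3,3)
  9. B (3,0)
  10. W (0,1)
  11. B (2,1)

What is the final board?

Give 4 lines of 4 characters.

Move 1: B@(2,3) -> caps B=0 W=0
Move 2: W@(0,3) -> caps B=0 W=0
Move 3: B@(1,3) -> caps B=0 W=0
Move 4: W@(1,1) -> caps B=0 W=0
Move 5: B@(1,2) -> caps B=0 W=0
Move 6: W@(1,0) -> caps B=0 W=0
Move 7: B@(0,2) -> caps B=1 W=0
Move 8: W@(3,3) -> caps B=1 W=0
Move 9: B@(3,0) -> caps B=1 W=0
Move 10: W@(0,1) -> caps B=1 W=0
Move 11: B@(2,1) -> caps B=1 W=0

Answer: .WB.
WWBB
.B.B
B..W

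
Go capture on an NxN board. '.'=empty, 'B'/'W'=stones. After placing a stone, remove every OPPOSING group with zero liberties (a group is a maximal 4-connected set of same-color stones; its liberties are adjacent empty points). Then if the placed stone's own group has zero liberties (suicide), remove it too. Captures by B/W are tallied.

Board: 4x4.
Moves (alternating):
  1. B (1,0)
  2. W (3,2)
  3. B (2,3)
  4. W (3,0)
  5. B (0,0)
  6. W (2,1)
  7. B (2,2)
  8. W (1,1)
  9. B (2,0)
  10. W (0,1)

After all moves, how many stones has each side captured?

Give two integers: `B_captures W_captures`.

Answer: 0 3

Derivation:
Move 1: B@(1,0) -> caps B=0 W=0
Move 2: W@(3,2) -> caps B=0 W=0
Move 3: B@(2,3) -> caps B=0 W=0
Move 4: W@(3,0) -> caps B=0 W=0
Move 5: B@(0,0) -> caps B=0 W=0
Move 6: W@(2,1) -> caps B=0 W=0
Move 7: B@(2,2) -> caps B=0 W=0
Move 8: W@(1,1) -> caps B=0 W=0
Move 9: B@(2,0) -> caps B=0 W=0
Move 10: W@(0,1) -> caps B=0 W=3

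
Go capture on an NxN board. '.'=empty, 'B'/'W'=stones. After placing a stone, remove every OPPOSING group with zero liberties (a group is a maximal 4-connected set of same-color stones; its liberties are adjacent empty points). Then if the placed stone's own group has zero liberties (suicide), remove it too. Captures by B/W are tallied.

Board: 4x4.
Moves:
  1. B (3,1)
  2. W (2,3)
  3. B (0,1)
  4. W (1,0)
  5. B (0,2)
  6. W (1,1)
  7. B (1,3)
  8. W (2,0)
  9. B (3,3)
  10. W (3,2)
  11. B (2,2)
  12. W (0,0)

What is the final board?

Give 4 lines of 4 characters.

Answer: WBB.
WW.B
W.BW
.BW.

Derivation:
Move 1: B@(3,1) -> caps B=0 W=0
Move 2: W@(2,3) -> caps B=0 W=0
Move 3: B@(0,1) -> caps B=0 W=0
Move 4: W@(1,0) -> caps B=0 W=0
Move 5: B@(0,2) -> caps B=0 W=0
Move 6: W@(1,1) -> caps B=0 W=0
Move 7: B@(1,3) -> caps B=0 W=0
Move 8: W@(2,0) -> caps B=0 W=0
Move 9: B@(3,3) -> caps B=0 W=0
Move 10: W@(3,2) -> caps B=0 W=1
Move 11: B@(2,2) -> caps B=0 W=1
Move 12: W@(0,0) -> caps B=0 W=1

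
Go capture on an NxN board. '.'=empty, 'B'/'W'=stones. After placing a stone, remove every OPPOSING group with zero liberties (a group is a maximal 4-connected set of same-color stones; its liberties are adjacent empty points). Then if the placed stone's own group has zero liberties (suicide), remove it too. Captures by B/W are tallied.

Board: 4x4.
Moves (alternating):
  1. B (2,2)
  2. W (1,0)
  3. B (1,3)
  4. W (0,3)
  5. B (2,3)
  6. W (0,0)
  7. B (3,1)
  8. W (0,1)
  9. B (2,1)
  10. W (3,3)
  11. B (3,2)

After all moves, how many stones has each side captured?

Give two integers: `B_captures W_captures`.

Move 1: B@(2,2) -> caps B=0 W=0
Move 2: W@(1,0) -> caps B=0 W=0
Move 3: B@(1,3) -> caps B=0 W=0
Move 4: W@(0,3) -> caps B=0 W=0
Move 5: B@(2,3) -> caps B=0 W=0
Move 6: W@(0,0) -> caps B=0 W=0
Move 7: B@(3,1) -> caps B=0 W=0
Move 8: W@(0,1) -> caps B=0 W=0
Move 9: B@(2,1) -> caps B=0 W=0
Move 10: W@(3,3) -> caps B=0 W=0
Move 11: B@(3,2) -> caps B=1 W=0

Answer: 1 0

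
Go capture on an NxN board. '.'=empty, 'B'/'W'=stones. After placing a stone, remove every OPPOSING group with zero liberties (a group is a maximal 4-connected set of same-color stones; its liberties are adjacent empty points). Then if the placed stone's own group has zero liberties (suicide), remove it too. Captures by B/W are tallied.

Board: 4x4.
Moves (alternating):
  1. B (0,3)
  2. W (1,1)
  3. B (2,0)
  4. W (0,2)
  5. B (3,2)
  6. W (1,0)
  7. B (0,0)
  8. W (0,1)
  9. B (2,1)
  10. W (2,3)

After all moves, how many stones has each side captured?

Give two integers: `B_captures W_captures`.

Move 1: B@(0,3) -> caps B=0 W=0
Move 2: W@(1,1) -> caps B=0 W=0
Move 3: B@(2,0) -> caps B=0 W=0
Move 4: W@(0,2) -> caps B=0 W=0
Move 5: B@(3,2) -> caps B=0 W=0
Move 6: W@(1,0) -> caps B=0 W=0
Move 7: B@(0,0) -> caps B=0 W=0
Move 8: W@(0,1) -> caps B=0 W=1
Move 9: B@(2,1) -> caps B=0 W=1
Move 10: W@(2,3) -> caps B=0 W=1

Answer: 0 1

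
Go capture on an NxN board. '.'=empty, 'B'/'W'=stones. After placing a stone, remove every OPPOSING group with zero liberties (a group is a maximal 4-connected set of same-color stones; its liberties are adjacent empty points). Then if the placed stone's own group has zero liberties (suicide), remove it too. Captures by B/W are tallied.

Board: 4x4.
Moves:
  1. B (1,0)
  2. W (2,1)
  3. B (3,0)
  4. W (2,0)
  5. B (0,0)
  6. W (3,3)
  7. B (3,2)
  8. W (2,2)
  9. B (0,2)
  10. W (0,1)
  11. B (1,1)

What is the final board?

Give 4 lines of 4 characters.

Answer: B.B.
BB..
WWW.
B.BW

Derivation:
Move 1: B@(1,0) -> caps B=0 W=0
Move 2: W@(2,1) -> caps B=0 W=0
Move 3: B@(3,0) -> caps B=0 W=0
Move 4: W@(2,0) -> caps B=0 W=0
Move 5: B@(0,0) -> caps B=0 W=0
Move 6: W@(3,3) -> caps B=0 W=0
Move 7: B@(3,2) -> caps B=0 W=0
Move 8: W@(2,2) -> caps B=0 W=0
Move 9: B@(0,2) -> caps B=0 W=0
Move 10: W@(0,1) -> caps B=0 W=0
Move 11: B@(1,1) -> caps B=1 W=0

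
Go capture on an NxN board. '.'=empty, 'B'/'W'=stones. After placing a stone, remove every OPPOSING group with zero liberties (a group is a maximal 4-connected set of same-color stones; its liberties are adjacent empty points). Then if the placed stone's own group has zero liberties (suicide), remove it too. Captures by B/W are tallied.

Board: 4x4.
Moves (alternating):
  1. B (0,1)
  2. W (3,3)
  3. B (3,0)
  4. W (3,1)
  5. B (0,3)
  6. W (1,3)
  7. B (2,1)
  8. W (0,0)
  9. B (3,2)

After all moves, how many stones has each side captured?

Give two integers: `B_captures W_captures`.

Move 1: B@(0,1) -> caps B=0 W=0
Move 2: W@(3,3) -> caps B=0 W=0
Move 3: B@(3,0) -> caps B=0 W=0
Move 4: W@(3,1) -> caps B=0 W=0
Move 5: B@(0,3) -> caps B=0 W=0
Move 6: W@(1,3) -> caps B=0 W=0
Move 7: B@(2,1) -> caps B=0 W=0
Move 8: W@(0,0) -> caps B=0 W=0
Move 9: B@(3,2) -> caps B=1 W=0

Answer: 1 0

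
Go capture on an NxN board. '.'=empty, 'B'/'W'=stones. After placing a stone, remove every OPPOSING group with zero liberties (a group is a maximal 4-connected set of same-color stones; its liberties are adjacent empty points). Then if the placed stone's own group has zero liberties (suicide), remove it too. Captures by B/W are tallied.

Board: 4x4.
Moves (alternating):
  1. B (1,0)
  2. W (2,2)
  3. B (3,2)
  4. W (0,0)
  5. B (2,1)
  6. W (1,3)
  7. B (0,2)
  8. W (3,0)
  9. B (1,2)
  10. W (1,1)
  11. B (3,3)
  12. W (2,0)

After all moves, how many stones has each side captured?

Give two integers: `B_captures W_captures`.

Answer: 0 1

Derivation:
Move 1: B@(1,0) -> caps B=0 W=0
Move 2: W@(2,2) -> caps B=0 W=0
Move 3: B@(3,2) -> caps B=0 W=0
Move 4: W@(0,0) -> caps B=0 W=0
Move 5: B@(2,1) -> caps B=0 W=0
Move 6: W@(1,3) -> caps B=0 W=0
Move 7: B@(0,2) -> caps B=0 W=0
Move 8: W@(3,0) -> caps B=0 W=0
Move 9: B@(1,2) -> caps B=0 W=0
Move 10: W@(1,1) -> caps B=0 W=0
Move 11: B@(3,3) -> caps B=0 W=0
Move 12: W@(2,0) -> caps B=0 W=1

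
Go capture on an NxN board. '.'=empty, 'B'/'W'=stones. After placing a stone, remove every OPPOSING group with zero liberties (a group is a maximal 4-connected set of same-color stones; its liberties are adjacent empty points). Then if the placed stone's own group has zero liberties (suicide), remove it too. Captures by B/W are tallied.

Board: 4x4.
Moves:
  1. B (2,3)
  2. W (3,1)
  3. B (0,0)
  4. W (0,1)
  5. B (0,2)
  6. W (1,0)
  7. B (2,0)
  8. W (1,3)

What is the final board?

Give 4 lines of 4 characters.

Answer: .WB.
W..W
B..B
.W..

Derivation:
Move 1: B@(2,3) -> caps B=0 W=0
Move 2: W@(3,1) -> caps B=0 W=0
Move 3: B@(0,0) -> caps B=0 W=0
Move 4: W@(0,1) -> caps B=0 W=0
Move 5: B@(0,2) -> caps B=0 W=0
Move 6: W@(1,0) -> caps B=0 W=1
Move 7: B@(2,0) -> caps B=0 W=1
Move 8: W@(1,3) -> caps B=0 W=1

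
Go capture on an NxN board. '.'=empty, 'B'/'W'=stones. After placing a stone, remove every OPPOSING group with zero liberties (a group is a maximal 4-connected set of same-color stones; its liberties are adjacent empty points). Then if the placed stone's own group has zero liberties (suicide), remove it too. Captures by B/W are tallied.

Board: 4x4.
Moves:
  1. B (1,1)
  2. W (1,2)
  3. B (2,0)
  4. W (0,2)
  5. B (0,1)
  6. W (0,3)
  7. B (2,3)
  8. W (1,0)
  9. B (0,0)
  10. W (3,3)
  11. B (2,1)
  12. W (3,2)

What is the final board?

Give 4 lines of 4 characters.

Move 1: B@(1,1) -> caps B=0 W=0
Move 2: W@(1,2) -> caps B=0 W=0
Move 3: B@(2,0) -> caps B=0 W=0
Move 4: W@(0,2) -> caps B=0 W=0
Move 5: B@(0,1) -> caps B=0 W=0
Move 6: W@(0,3) -> caps B=0 W=0
Move 7: B@(2,3) -> caps B=0 W=0
Move 8: W@(1,0) -> caps B=0 W=0
Move 9: B@(0,0) -> caps B=1 W=0
Move 10: W@(3,3) -> caps B=1 W=0
Move 11: B@(2,1) -> caps B=1 W=0
Move 12: W@(3,2) -> caps B=1 W=0

Answer: BBWW
.BW.
BB.B
..WW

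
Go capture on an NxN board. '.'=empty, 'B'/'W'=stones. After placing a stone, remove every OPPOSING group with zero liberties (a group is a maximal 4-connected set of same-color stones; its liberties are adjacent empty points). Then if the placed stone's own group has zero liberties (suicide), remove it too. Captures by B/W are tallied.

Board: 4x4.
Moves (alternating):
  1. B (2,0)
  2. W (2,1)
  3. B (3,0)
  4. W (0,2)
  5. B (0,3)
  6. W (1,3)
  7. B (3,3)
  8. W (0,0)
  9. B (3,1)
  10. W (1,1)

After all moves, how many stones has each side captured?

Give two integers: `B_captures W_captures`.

Answer: 0 1

Derivation:
Move 1: B@(2,0) -> caps B=0 W=0
Move 2: W@(2,1) -> caps B=0 W=0
Move 3: B@(3,0) -> caps B=0 W=0
Move 4: W@(0,2) -> caps B=0 W=0
Move 5: B@(0,3) -> caps B=0 W=0
Move 6: W@(1,3) -> caps B=0 W=1
Move 7: B@(3,3) -> caps B=0 W=1
Move 8: W@(0,0) -> caps B=0 W=1
Move 9: B@(3,1) -> caps B=0 W=1
Move 10: W@(1,1) -> caps B=0 W=1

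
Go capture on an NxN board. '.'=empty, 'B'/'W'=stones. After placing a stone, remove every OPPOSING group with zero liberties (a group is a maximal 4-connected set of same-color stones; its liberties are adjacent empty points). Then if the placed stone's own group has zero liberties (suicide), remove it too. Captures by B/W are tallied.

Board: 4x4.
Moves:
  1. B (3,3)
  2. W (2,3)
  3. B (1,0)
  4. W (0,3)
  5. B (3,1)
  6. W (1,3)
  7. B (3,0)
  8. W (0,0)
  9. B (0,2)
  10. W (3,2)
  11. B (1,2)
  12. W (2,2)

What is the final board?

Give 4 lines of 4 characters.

Answer: W.BW
B.BW
..WW
BBW.

Derivation:
Move 1: B@(3,3) -> caps B=0 W=0
Move 2: W@(2,3) -> caps B=0 W=0
Move 3: B@(1,0) -> caps B=0 W=0
Move 4: W@(0,3) -> caps B=0 W=0
Move 5: B@(3,1) -> caps B=0 W=0
Move 6: W@(1,3) -> caps B=0 W=0
Move 7: B@(3,0) -> caps B=0 W=0
Move 8: W@(0,0) -> caps B=0 W=0
Move 9: B@(0,2) -> caps B=0 W=0
Move 10: W@(3,2) -> caps B=0 W=1
Move 11: B@(1,2) -> caps B=0 W=1
Move 12: W@(2,2) -> caps B=0 W=1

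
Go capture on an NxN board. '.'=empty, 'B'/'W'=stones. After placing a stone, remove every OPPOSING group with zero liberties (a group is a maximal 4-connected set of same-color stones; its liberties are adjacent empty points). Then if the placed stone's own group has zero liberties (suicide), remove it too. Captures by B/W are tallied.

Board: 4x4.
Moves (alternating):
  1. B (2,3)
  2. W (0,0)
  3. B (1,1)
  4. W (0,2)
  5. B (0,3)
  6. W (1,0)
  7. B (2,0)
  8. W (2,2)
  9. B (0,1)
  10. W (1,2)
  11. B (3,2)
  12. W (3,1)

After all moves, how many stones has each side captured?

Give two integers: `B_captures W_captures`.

Move 1: B@(2,3) -> caps B=0 W=0
Move 2: W@(0,0) -> caps B=0 W=0
Move 3: B@(1,1) -> caps B=0 W=0
Move 4: W@(0,2) -> caps B=0 W=0
Move 5: B@(0,3) -> caps B=0 W=0
Move 6: W@(1,0) -> caps B=0 W=0
Move 7: B@(2,0) -> caps B=0 W=0
Move 8: W@(2,2) -> caps B=0 W=0
Move 9: B@(0,1) -> caps B=2 W=0
Move 10: W@(1,2) -> caps B=2 W=0
Move 11: B@(3,2) -> caps B=2 W=0
Move 12: W@(3,1) -> caps B=2 W=0

Answer: 2 0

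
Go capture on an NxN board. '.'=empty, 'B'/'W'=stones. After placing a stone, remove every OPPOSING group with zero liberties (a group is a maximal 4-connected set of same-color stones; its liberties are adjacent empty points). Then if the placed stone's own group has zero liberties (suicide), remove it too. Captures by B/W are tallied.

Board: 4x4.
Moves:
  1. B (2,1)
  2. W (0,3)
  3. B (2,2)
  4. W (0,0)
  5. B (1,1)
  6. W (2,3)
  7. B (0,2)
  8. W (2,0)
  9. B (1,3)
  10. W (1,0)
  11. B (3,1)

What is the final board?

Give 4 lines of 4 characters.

Answer: W.B.
WB.B
WBBW
.B..

Derivation:
Move 1: B@(2,1) -> caps B=0 W=0
Move 2: W@(0,3) -> caps B=0 W=0
Move 3: B@(2,2) -> caps B=0 W=0
Move 4: W@(0,0) -> caps B=0 W=0
Move 5: B@(1,1) -> caps B=0 W=0
Move 6: W@(2,3) -> caps B=0 W=0
Move 7: B@(0,2) -> caps B=0 W=0
Move 8: W@(2,0) -> caps B=0 W=0
Move 9: B@(1,3) -> caps B=1 W=0
Move 10: W@(1,0) -> caps B=1 W=0
Move 11: B@(3,1) -> caps B=1 W=0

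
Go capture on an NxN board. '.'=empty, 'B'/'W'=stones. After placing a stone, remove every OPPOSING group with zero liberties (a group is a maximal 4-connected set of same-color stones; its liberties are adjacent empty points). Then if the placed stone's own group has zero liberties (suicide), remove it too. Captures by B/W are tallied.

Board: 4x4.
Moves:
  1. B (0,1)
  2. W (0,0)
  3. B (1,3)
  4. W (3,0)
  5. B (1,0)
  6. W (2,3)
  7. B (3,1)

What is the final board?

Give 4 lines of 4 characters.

Answer: .B..
B..B
...W
WB..

Derivation:
Move 1: B@(0,1) -> caps B=0 W=0
Move 2: W@(0,0) -> caps B=0 W=0
Move 3: B@(1,3) -> caps B=0 W=0
Move 4: W@(3,0) -> caps B=0 W=0
Move 5: B@(1,0) -> caps B=1 W=0
Move 6: W@(2,3) -> caps B=1 W=0
Move 7: B@(3,1) -> caps B=1 W=0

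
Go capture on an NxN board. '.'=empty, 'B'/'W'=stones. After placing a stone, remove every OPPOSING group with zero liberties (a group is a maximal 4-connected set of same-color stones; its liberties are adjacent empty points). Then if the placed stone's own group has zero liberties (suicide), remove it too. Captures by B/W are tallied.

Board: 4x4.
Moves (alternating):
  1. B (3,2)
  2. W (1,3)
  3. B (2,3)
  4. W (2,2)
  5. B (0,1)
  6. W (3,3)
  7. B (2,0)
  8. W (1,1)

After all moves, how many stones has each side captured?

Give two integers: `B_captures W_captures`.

Answer: 0 1

Derivation:
Move 1: B@(3,2) -> caps B=0 W=0
Move 2: W@(1,3) -> caps B=0 W=0
Move 3: B@(2,3) -> caps B=0 W=0
Move 4: W@(2,2) -> caps B=0 W=0
Move 5: B@(0,1) -> caps B=0 W=0
Move 6: W@(3,3) -> caps B=0 W=1
Move 7: B@(2,0) -> caps B=0 W=1
Move 8: W@(1,1) -> caps B=0 W=1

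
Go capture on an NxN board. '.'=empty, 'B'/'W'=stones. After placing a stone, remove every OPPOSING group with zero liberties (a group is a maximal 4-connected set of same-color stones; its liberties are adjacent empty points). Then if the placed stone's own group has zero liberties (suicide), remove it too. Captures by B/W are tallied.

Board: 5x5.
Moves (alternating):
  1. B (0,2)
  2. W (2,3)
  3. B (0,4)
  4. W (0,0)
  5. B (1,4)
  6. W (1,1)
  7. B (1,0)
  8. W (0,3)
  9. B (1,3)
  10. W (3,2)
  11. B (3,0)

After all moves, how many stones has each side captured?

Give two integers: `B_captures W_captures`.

Move 1: B@(0,2) -> caps B=0 W=0
Move 2: W@(2,3) -> caps B=0 W=0
Move 3: B@(0,4) -> caps B=0 W=0
Move 4: W@(0,0) -> caps B=0 W=0
Move 5: B@(1,4) -> caps B=0 W=0
Move 6: W@(1,1) -> caps B=0 W=0
Move 7: B@(1,0) -> caps B=0 W=0
Move 8: W@(0,3) -> caps B=0 W=0
Move 9: B@(1,3) -> caps B=1 W=0
Move 10: W@(3,2) -> caps B=1 W=0
Move 11: B@(3,0) -> caps B=1 W=0

Answer: 1 0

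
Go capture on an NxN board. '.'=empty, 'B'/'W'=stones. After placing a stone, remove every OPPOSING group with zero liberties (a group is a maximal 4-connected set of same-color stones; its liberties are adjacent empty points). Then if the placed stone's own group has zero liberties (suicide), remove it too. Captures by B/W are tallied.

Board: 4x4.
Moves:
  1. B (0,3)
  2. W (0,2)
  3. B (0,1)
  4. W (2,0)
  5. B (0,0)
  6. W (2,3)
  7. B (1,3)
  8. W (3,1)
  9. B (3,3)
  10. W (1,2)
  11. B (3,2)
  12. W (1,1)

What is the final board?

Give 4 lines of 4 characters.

Move 1: B@(0,3) -> caps B=0 W=0
Move 2: W@(0,2) -> caps B=0 W=0
Move 3: B@(0,1) -> caps B=0 W=0
Move 4: W@(2,0) -> caps B=0 W=0
Move 5: B@(0,0) -> caps B=0 W=0
Move 6: W@(2,3) -> caps B=0 W=0
Move 7: B@(1,3) -> caps B=0 W=0
Move 8: W@(3,1) -> caps B=0 W=0
Move 9: B@(3,3) -> caps B=0 W=0
Move 10: W@(1,2) -> caps B=0 W=2
Move 11: B@(3,2) -> caps B=0 W=2
Move 12: W@(1,1) -> caps B=0 W=2

Answer: BBW.
.WW.
W..W
.WBB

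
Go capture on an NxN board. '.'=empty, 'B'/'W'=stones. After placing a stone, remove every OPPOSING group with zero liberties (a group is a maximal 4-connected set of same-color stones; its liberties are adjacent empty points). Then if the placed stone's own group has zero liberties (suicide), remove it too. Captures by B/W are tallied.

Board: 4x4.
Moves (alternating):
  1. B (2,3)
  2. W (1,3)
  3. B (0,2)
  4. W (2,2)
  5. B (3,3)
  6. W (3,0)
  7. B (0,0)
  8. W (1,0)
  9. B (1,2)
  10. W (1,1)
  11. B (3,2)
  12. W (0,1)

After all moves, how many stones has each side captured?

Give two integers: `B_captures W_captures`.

Answer: 0 1

Derivation:
Move 1: B@(2,3) -> caps B=0 W=0
Move 2: W@(1,3) -> caps B=0 W=0
Move 3: B@(0,2) -> caps B=0 W=0
Move 4: W@(2,2) -> caps B=0 W=0
Move 5: B@(3,3) -> caps B=0 W=0
Move 6: W@(3,0) -> caps B=0 W=0
Move 7: B@(0,0) -> caps B=0 W=0
Move 8: W@(1,0) -> caps B=0 W=0
Move 9: B@(1,2) -> caps B=0 W=0
Move 10: W@(1,1) -> caps B=0 W=0
Move 11: B@(3,2) -> caps B=0 W=0
Move 12: W@(0,1) -> caps B=0 W=1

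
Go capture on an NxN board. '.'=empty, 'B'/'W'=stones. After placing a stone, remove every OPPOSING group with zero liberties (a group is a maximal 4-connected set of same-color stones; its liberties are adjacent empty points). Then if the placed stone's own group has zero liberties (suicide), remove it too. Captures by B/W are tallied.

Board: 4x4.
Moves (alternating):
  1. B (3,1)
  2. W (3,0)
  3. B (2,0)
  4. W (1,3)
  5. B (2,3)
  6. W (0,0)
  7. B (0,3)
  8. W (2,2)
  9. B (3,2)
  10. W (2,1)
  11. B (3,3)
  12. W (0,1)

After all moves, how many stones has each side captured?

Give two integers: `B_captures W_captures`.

Move 1: B@(3,1) -> caps B=0 W=0
Move 2: W@(3,0) -> caps B=0 W=0
Move 3: B@(2,0) -> caps B=1 W=0
Move 4: W@(1,3) -> caps B=1 W=0
Move 5: B@(2,3) -> caps B=1 W=0
Move 6: W@(0,0) -> caps B=1 W=0
Move 7: B@(0,3) -> caps B=1 W=0
Move 8: W@(2,2) -> caps B=1 W=0
Move 9: B@(3,2) -> caps B=1 W=0
Move 10: W@(2,1) -> caps B=1 W=0
Move 11: B@(3,3) -> caps B=1 W=0
Move 12: W@(0,1) -> caps B=1 W=0

Answer: 1 0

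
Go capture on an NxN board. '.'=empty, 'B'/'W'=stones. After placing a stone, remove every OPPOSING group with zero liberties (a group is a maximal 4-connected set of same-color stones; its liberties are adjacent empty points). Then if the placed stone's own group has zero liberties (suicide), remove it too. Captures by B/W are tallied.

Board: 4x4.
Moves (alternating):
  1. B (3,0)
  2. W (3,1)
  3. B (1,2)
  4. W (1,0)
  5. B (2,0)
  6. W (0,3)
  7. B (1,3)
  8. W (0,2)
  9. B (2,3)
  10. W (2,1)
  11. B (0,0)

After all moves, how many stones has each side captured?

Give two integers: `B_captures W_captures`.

Answer: 0 2

Derivation:
Move 1: B@(3,0) -> caps B=0 W=0
Move 2: W@(3,1) -> caps B=0 W=0
Move 3: B@(1,2) -> caps B=0 W=0
Move 4: W@(1,0) -> caps B=0 W=0
Move 5: B@(2,0) -> caps B=0 W=0
Move 6: W@(0,3) -> caps B=0 W=0
Move 7: B@(1,3) -> caps B=0 W=0
Move 8: W@(0,2) -> caps B=0 W=0
Move 9: B@(2,3) -> caps B=0 W=0
Move 10: W@(2,1) -> caps B=0 W=2
Move 11: B@(0,0) -> caps B=0 W=2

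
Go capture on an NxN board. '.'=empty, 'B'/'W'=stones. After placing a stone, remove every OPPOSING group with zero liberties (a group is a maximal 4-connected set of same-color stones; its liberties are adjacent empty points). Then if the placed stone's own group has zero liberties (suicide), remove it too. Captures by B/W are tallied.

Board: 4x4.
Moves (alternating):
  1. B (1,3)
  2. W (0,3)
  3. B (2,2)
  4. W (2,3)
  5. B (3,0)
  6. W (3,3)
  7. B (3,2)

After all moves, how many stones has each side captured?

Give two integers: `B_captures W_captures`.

Answer: 2 0

Derivation:
Move 1: B@(1,3) -> caps B=0 W=0
Move 2: W@(0,3) -> caps B=0 W=0
Move 3: B@(2,2) -> caps B=0 W=0
Move 4: W@(2,3) -> caps B=0 W=0
Move 5: B@(3,0) -> caps B=0 W=0
Move 6: W@(3,3) -> caps B=0 W=0
Move 7: B@(3,2) -> caps B=2 W=0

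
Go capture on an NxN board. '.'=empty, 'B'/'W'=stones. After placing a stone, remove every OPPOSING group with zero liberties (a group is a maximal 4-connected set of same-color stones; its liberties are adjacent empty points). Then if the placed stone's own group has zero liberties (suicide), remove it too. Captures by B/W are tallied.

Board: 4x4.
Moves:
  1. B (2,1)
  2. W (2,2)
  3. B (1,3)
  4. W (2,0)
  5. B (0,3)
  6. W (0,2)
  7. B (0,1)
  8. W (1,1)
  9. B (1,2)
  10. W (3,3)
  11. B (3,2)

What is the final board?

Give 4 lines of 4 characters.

Move 1: B@(2,1) -> caps B=0 W=0
Move 2: W@(2,2) -> caps B=0 W=0
Move 3: B@(1,3) -> caps B=0 W=0
Move 4: W@(2,0) -> caps B=0 W=0
Move 5: B@(0,3) -> caps B=0 W=0
Move 6: W@(0,2) -> caps B=0 W=0
Move 7: B@(0,1) -> caps B=0 W=0
Move 8: W@(1,1) -> caps B=0 W=0
Move 9: B@(1,2) -> caps B=1 W=0
Move 10: W@(3,3) -> caps B=1 W=0
Move 11: B@(3,2) -> caps B=1 W=0

Answer: .B.B
.WBB
WBW.
..BW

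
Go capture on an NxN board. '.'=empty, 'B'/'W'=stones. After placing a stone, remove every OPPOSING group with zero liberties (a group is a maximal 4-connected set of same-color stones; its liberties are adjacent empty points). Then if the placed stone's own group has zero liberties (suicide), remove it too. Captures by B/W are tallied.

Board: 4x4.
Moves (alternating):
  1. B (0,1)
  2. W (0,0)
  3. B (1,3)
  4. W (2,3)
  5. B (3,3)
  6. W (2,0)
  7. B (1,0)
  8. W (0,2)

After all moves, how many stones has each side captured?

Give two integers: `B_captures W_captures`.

Answer: 1 0

Derivation:
Move 1: B@(0,1) -> caps B=0 W=0
Move 2: W@(0,0) -> caps B=0 W=0
Move 3: B@(1,3) -> caps B=0 W=0
Move 4: W@(2,3) -> caps B=0 W=0
Move 5: B@(3,3) -> caps B=0 W=0
Move 6: W@(2,0) -> caps B=0 W=0
Move 7: B@(1,0) -> caps B=1 W=0
Move 8: W@(0,2) -> caps B=1 W=0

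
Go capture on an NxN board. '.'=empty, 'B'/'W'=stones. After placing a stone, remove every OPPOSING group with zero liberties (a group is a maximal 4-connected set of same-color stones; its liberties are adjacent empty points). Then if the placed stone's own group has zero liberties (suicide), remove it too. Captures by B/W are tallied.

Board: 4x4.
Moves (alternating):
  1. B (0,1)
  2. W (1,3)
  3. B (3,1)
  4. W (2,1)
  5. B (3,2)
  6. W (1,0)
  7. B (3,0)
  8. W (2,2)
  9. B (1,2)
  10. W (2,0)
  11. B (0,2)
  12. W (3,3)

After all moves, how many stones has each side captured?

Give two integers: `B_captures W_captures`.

Move 1: B@(0,1) -> caps B=0 W=0
Move 2: W@(1,3) -> caps B=0 W=0
Move 3: B@(3,1) -> caps B=0 W=0
Move 4: W@(2,1) -> caps B=0 W=0
Move 5: B@(3,2) -> caps B=0 W=0
Move 6: W@(1,0) -> caps B=0 W=0
Move 7: B@(3,0) -> caps B=0 W=0
Move 8: W@(2,2) -> caps B=0 W=0
Move 9: B@(1,2) -> caps B=0 W=0
Move 10: W@(2,0) -> caps B=0 W=0
Move 11: B@(0,2) -> caps B=0 W=0
Move 12: W@(3,3) -> caps B=0 W=3

Answer: 0 3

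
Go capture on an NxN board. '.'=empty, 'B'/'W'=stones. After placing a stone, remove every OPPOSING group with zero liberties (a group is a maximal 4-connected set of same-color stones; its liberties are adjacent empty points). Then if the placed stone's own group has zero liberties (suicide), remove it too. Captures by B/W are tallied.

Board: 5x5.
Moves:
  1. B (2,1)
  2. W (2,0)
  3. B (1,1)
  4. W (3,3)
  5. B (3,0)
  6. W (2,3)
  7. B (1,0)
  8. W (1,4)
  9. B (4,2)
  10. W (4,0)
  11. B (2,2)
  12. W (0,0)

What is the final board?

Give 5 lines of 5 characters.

Move 1: B@(2,1) -> caps B=0 W=0
Move 2: W@(2,0) -> caps B=0 W=0
Move 3: B@(1,1) -> caps B=0 W=0
Move 4: W@(3,3) -> caps B=0 W=0
Move 5: B@(3,0) -> caps B=0 W=0
Move 6: W@(2,3) -> caps B=0 W=0
Move 7: B@(1,0) -> caps B=1 W=0
Move 8: W@(1,4) -> caps B=1 W=0
Move 9: B@(4,2) -> caps B=1 W=0
Move 10: W@(4,0) -> caps B=1 W=0
Move 11: B@(2,2) -> caps B=1 W=0
Move 12: W@(0,0) -> caps B=1 W=0

Answer: W....
BB..W
.BBW.
B..W.
W.B..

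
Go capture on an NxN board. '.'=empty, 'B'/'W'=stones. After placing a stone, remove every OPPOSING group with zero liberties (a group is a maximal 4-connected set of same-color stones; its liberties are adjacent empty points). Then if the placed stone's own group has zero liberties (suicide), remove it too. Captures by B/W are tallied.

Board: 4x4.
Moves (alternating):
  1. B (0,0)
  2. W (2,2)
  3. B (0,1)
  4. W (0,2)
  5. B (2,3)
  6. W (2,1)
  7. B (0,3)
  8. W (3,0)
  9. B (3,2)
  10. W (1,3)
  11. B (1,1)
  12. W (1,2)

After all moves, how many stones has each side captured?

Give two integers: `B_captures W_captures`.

Answer: 0 1

Derivation:
Move 1: B@(0,0) -> caps B=0 W=0
Move 2: W@(2,2) -> caps B=0 W=0
Move 3: B@(0,1) -> caps B=0 W=0
Move 4: W@(0,2) -> caps B=0 W=0
Move 5: B@(2,3) -> caps B=0 W=0
Move 6: W@(2,1) -> caps B=0 W=0
Move 7: B@(0,3) -> caps B=0 W=0
Move 8: W@(3,0) -> caps B=0 W=0
Move 9: B@(3,2) -> caps B=0 W=0
Move 10: W@(1,3) -> caps B=0 W=1
Move 11: B@(1,1) -> caps B=0 W=1
Move 12: W@(1,2) -> caps B=0 W=1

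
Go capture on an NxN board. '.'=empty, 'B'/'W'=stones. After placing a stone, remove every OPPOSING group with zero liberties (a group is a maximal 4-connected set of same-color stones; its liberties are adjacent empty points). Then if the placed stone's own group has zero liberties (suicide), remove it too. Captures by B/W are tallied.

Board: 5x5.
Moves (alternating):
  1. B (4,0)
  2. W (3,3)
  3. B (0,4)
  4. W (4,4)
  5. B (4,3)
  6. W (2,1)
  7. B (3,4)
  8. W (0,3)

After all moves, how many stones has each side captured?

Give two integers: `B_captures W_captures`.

Answer: 1 0

Derivation:
Move 1: B@(4,0) -> caps B=0 W=0
Move 2: W@(3,3) -> caps B=0 W=0
Move 3: B@(0,4) -> caps B=0 W=0
Move 4: W@(4,4) -> caps B=0 W=0
Move 5: B@(4,3) -> caps B=0 W=0
Move 6: W@(2,1) -> caps B=0 W=0
Move 7: B@(3,4) -> caps B=1 W=0
Move 8: W@(0,3) -> caps B=1 W=0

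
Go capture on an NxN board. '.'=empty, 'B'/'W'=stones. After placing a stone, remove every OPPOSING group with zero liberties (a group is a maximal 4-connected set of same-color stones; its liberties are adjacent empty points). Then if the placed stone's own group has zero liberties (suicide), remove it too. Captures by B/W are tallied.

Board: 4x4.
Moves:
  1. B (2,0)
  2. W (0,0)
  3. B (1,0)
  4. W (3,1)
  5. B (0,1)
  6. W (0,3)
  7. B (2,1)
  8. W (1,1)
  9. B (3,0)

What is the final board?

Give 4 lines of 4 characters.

Move 1: B@(2,0) -> caps B=0 W=0
Move 2: W@(0,0) -> caps B=0 W=0
Move 3: B@(1,0) -> caps B=0 W=0
Move 4: W@(3,1) -> caps B=0 W=0
Move 5: B@(0,1) -> caps B=1 W=0
Move 6: W@(0,3) -> caps B=1 W=0
Move 7: B@(2,1) -> caps B=1 W=0
Move 8: W@(1,1) -> caps B=1 W=0
Move 9: B@(3,0) -> caps B=1 W=0

Answer: .B.W
BW..
BB..
BW..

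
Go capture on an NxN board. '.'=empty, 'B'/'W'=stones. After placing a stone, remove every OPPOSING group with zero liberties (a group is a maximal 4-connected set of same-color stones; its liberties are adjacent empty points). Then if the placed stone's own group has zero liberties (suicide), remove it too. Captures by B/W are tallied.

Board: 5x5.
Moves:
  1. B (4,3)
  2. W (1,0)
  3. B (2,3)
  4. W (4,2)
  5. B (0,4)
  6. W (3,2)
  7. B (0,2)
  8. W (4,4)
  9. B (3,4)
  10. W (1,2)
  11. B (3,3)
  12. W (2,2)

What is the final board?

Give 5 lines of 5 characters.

Move 1: B@(4,3) -> caps B=0 W=0
Move 2: W@(1,0) -> caps B=0 W=0
Move 3: B@(2,3) -> caps B=0 W=0
Move 4: W@(4,2) -> caps B=0 W=0
Move 5: B@(0,4) -> caps B=0 W=0
Move 6: W@(3,2) -> caps B=0 W=0
Move 7: B@(0,2) -> caps B=0 W=0
Move 8: W@(4,4) -> caps B=0 W=0
Move 9: B@(3,4) -> caps B=1 W=0
Move 10: W@(1,2) -> caps B=1 W=0
Move 11: B@(3,3) -> caps B=1 W=0
Move 12: W@(2,2) -> caps B=1 W=0

Answer: ..B.B
W.W..
..WB.
..WBB
..WB.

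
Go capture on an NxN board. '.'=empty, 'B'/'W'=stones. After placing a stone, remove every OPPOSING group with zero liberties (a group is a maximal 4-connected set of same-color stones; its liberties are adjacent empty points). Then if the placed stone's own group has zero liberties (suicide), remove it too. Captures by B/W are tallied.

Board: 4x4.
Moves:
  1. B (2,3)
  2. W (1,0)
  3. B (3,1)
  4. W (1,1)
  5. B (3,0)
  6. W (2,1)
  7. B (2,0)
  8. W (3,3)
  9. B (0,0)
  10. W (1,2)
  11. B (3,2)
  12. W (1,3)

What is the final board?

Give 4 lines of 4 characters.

Answer: B...
WWWW
BW.B
BBB.

Derivation:
Move 1: B@(2,3) -> caps B=0 W=0
Move 2: W@(1,0) -> caps B=0 W=0
Move 3: B@(3,1) -> caps B=0 W=0
Move 4: W@(1,1) -> caps B=0 W=0
Move 5: B@(3,0) -> caps B=0 W=0
Move 6: W@(2,1) -> caps B=0 W=0
Move 7: B@(2,0) -> caps B=0 W=0
Move 8: W@(3,3) -> caps B=0 W=0
Move 9: B@(0,0) -> caps B=0 W=0
Move 10: W@(1,2) -> caps B=0 W=0
Move 11: B@(3,2) -> caps B=1 W=0
Move 12: W@(1,3) -> caps B=1 W=0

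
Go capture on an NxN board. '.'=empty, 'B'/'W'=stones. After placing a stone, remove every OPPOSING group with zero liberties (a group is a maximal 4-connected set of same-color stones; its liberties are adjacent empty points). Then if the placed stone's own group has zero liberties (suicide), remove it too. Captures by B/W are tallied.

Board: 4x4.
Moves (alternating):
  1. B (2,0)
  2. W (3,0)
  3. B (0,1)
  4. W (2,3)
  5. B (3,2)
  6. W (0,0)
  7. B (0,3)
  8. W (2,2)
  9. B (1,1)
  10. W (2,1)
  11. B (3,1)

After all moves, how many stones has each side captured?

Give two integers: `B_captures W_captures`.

Move 1: B@(2,0) -> caps B=0 W=0
Move 2: W@(3,0) -> caps B=0 W=0
Move 3: B@(0,1) -> caps B=0 W=0
Move 4: W@(2,3) -> caps B=0 W=0
Move 5: B@(3,2) -> caps B=0 W=0
Move 6: W@(0,0) -> caps B=0 W=0
Move 7: B@(0,3) -> caps B=0 W=0
Move 8: W@(2,2) -> caps B=0 W=0
Move 9: B@(1,1) -> caps B=0 W=0
Move 10: W@(2,1) -> caps B=0 W=0
Move 11: B@(3,1) -> caps B=1 W=0

Answer: 1 0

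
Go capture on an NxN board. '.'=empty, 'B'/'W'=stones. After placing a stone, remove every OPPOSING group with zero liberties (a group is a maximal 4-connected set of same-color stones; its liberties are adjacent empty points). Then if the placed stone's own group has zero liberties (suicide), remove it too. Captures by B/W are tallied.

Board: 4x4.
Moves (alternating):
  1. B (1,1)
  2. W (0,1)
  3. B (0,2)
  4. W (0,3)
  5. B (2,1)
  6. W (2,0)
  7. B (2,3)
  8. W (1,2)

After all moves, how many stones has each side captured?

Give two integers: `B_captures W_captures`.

Move 1: B@(1,1) -> caps B=0 W=0
Move 2: W@(0,1) -> caps B=0 W=0
Move 3: B@(0,2) -> caps B=0 W=0
Move 4: W@(0,3) -> caps B=0 W=0
Move 5: B@(2,1) -> caps B=0 W=0
Move 6: W@(2,0) -> caps B=0 W=0
Move 7: B@(2,3) -> caps B=0 W=0
Move 8: W@(1,2) -> caps B=0 W=1

Answer: 0 1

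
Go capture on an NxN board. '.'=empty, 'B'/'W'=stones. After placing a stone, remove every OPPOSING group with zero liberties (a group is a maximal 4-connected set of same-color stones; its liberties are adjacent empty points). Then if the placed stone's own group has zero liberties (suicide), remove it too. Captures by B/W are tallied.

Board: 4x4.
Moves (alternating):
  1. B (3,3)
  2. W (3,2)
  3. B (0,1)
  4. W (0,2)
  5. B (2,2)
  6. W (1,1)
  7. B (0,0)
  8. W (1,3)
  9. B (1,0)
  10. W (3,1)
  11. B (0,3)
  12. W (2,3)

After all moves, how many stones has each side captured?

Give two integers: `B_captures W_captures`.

Move 1: B@(3,3) -> caps B=0 W=0
Move 2: W@(3,2) -> caps B=0 W=0
Move 3: B@(0,1) -> caps B=0 W=0
Move 4: W@(0,2) -> caps B=0 W=0
Move 5: B@(2,2) -> caps B=0 W=0
Move 6: W@(1,1) -> caps B=0 W=0
Move 7: B@(0,0) -> caps B=0 W=0
Move 8: W@(1,3) -> caps B=0 W=0
Move 9: B@(1,0) -> caps B=0 W=0
Move 10: W@(3,1) -> caps B=0 W=0
Move 11: B@(0,3) -> caps B=0 W=0
Move 12: W@(2,3) -> caps B=0 W=1

Answer: 0 1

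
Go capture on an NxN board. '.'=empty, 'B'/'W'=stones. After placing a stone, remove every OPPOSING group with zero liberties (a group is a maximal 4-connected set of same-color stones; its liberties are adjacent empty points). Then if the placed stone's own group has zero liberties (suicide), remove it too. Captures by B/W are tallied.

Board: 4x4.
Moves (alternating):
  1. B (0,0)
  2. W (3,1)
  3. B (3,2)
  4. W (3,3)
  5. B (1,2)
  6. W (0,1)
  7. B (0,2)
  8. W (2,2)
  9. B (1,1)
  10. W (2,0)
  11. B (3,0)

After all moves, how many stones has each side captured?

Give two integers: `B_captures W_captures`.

Move 1: B@(0,0) -> caps B=0 W=0
Move 2: W@(3,1) -> caps B=0 W=0
Move 3: B@(3,2) -> caps B=0 W=0
Move 4: W@(3,3) -> caps B=0 W=0
Move 5: B@(1,2) -> caps B=0 W=0
Move 6: W@(0,1) -> caps B=0 W=0
Move 7: B@(0,2) -> caps B=0 W=0
Move 8: W@(2,2) -> caps B=0 W=1
Move 9: B@(1,1) -> caps B=1 W=1
Move 10: W@(2,0) -> caps B=1 W=1
Move 11: B@(3,0) -> caps B=1 W=1

Answer: 1 1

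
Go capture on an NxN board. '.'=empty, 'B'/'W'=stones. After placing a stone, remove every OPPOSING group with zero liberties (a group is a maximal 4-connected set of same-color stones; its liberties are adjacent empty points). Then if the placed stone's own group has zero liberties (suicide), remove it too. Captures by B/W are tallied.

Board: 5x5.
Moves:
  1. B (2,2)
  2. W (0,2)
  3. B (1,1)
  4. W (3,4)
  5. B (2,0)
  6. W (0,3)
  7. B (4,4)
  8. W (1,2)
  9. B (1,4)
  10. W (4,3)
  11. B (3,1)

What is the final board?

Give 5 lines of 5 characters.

Answer: ..WW.
.BW.B
B.B..
.B..W
...W.

Derivation:
Move 1: B@(2,2) -> caps B=0 W=0
Move 2: W@(0,2) -> caps B=0 W=0
Move 3: B@(1,1) -> caps B=0 W=0
Move 4: W@(3,4) -> caps B=0 W=0
Move 5: B@(2,0) -> caps B=0 W=0
Move 6: W@(0,3) -> caps B=0 W=0
Move 7: B@(4,4) -> caps B=0 W=0
Move 8: W@(1,2) -> caps B=0 W=0
Move 9: B@(1,4) -> caps B=0 W=0
Move 10: W@(4,3) -> caps B=0 W=1
Move 11: B@(3,1) -> caps B=0 W=1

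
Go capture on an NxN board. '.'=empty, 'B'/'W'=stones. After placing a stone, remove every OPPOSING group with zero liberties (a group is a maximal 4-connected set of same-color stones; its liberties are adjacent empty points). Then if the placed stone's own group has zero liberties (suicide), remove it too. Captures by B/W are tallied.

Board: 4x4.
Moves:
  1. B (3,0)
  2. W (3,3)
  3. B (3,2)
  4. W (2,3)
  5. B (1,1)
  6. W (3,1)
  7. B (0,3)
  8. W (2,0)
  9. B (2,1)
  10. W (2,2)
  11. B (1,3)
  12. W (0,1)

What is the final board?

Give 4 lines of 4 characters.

Answer: .W.B
.B.B
WBWW
.W.W

Derivation:
Move 1: B@(3,0) -> caps B=0 W=0
Move 2: W@(3,3) -> caps B=0 W=0
Move 3: B@(3,2) -> caps B=0 W=0
Move 4: W@(2,3) -> caps B=0 W=0
Move 5: B@(1,1) -> caps B=0 W=0
Move 6: W@(3,1) -> caps B=0 W=0
Move 7: B@(0,3) -> caps B=0 W=0
Move 8: W@(2,0) -> caps B=0 W=1
Move 9: B@(2,1) -> caps B=0 W=1
Move 10: W@(2,2) -> caps B=0 W=2
Move 11: B@(1,3) -> caps B=0 W=2
Move 12: W@(0,1) -> caps B=0 W=2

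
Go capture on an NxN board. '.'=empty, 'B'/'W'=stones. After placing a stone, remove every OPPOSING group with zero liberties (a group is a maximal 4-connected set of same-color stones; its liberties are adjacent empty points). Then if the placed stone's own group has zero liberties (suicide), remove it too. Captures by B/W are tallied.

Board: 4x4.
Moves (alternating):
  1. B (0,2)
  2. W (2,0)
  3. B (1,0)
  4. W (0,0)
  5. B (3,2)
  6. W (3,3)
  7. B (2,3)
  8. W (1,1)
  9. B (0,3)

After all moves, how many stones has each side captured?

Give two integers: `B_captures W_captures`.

Answer: 1 1

Derivation:
Move 1: B@(0,2) -> caps B=0 W=0
Move 2: W@(2,0) -> caps B=0 W=0
Move 3: B@(1,0) -> caps B=0 W=0
Move 4: W@(0,0) -> caps B=0 W=0
Move 5: B@(3,2) -> caps B=0 W=0
Move 6: W@(3,3) -> caps B=0 W=0
Move 7: B@(2,3) -> caps B=1 W=0
Move 8: W@(1,1) -> caps B=1 W=1
Move 9: B@(0,3) -> caps B=1 W=1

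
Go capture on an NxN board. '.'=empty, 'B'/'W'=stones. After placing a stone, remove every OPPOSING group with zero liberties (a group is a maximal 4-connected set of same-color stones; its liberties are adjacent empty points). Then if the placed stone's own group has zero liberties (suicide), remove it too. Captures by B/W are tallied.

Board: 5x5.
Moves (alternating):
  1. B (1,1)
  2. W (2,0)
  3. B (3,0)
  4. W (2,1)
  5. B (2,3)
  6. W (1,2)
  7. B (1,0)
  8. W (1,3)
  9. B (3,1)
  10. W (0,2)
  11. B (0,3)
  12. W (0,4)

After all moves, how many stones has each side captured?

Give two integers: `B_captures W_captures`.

Answer: 0 1

Derivation:
Move 1: B@(1,1) -> caps B=0 W=0
Move 2: W@(2,0) -> caps B=0 W=0
Move 3: B@(3,0) -> caps B=0 W=0
Move 4: W@(2,1) -> caps B=0 W=0
Move 5: B@(2,3) -> caps B=0 W=0
Move 6: W@(1,2) -> caps B=0 W=0
Move 7: B@(1,0) -> caps B=0 W=0
Move 8: W@(1,3) -> caps B=0 W=0
Move 9: B@(3,1) -> caps B=0 W=0
Move 10: W@(0,2) -> caps B=0 W=0
Move 11: B@(0,3) -> caps B=0 W=0
Move 12: W@(0,4) -> caps B=0 W=1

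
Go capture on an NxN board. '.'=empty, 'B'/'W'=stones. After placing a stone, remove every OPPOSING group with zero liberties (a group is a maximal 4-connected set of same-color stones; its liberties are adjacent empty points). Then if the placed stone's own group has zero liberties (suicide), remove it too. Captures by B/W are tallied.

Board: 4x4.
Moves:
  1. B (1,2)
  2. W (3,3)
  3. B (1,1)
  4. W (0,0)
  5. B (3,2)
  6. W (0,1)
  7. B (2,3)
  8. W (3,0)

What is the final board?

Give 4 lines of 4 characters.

Move 1: B@(1,2) -> caps B=0 W=0
Move 2: W@(3,3) -> caps B=0 W=0
Move 3: B@(1,1) -> caps B=0 W=0
Move 4: W@(0,0) -> caps B=0 W=0
Move 5: B@(3,2) -> caps B=0 W=0
Move 6: W@(0,1) -> caps B=0 W=0
Move 7: B@(2,3) -> caps B=1 W=0
Move 8: W@(3,0) -> caps B=1 W=0

Answer: WW..
.BB.
...B
W.B.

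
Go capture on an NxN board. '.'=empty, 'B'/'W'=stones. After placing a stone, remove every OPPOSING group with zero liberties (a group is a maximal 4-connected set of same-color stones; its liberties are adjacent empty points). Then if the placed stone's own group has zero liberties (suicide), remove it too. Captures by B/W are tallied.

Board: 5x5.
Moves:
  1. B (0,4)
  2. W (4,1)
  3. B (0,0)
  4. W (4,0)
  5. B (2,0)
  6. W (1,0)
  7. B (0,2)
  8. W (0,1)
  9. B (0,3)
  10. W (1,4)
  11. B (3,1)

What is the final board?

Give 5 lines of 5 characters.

Answer: .WBBB
W...W
B....
.B...
WW...

Derivation:
Move 1: B@(0,4) -> caps B=0 W=0
Move 2: W@(4,1) -> caps B=0 W=0
Move 3: B@(0,0) -> caps B=0 W=0
Move 4: W@(4,0) -> caps B=0 W=0
Move 5: B@(2,0) -> caps B=0 W=0
Move 6: W@(1,0) -> caps B=0 W=0
Move 7: B@(0,2) -> caps B=0 W=0
Move 8: W@(0,1) -> caps B=0 W=1
Move 9: B@(0,3) -> caps B=0 W=1
Move 10: W@(1,4) -> caps B=0 W=1
Move 11: B@(3,1) -> caps B=0 W=1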